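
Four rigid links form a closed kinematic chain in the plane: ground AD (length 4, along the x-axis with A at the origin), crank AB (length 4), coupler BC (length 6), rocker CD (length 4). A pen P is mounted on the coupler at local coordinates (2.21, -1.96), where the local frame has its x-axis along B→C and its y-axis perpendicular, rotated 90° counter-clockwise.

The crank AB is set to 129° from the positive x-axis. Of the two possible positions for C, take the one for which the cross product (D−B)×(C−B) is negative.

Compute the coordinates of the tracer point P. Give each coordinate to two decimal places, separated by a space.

-3.07 0.21

A=(0,0), D=(4.00,0)
B = A + 4.00·(cos129°, sin129°) = (-2.5173, 3.1086)
|BD| = 7.2207
circle(B,6.00) ∩ circle(D,4.00): a=4.9953, h=3.3238
  candidates: C₊=(3.4223,3.9581) cross=24.000; C₋=(0.5604,-2.0419) cross=-24.000
  mode - wants cross < 0 → take C=(0.5604,-2.0419) (cross=-24.000)
ex = (C−B)/|BC| = (0.5130,-0.8584); ey = (0.8584,0.5130)
P = B + 2.21·ex + -1.96·ey = (-3.0662,0.2061)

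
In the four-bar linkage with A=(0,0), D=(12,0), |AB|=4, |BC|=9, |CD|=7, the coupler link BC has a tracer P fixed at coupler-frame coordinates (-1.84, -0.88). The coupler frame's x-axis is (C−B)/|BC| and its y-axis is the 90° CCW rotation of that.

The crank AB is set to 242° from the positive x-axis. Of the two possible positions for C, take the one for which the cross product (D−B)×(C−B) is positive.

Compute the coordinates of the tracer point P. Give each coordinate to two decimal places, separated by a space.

A=(0,0), D=(12.00,0)
B = A + 4.00·(cos242°, sin242°) = (-1.8779, -3.5318)
|BD| = 14.3202
circle(B,9.00) ∩ circle(D,7.00): a=8.2774, h=3.5333
  candidates: C₊=(5.2724,1.9338) cross=50.598; C₋=(7.0153,-4.9145) cross=-50.598
  mode + wants cross > 0 → take C=(5.2724,1.9338) (cross=50.598)
ex = (C−B)/|BC| = (0.7945,0.6073); ey = (-0.6073,0.7945)
P = B + -1.84·ex + -0.88·ey = (-2.8053,-5.3483)

-2.81 -5.35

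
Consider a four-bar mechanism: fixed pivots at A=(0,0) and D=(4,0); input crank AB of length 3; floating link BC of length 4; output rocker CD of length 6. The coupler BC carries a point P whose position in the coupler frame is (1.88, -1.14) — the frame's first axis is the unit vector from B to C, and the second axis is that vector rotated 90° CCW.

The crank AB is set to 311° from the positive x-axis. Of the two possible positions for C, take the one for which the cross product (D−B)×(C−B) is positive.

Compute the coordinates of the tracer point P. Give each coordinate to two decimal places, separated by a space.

A=(0,0), D=(4.00,0)
B = A + 3.00·(cos311°, sin311°) = (1.9682, -2.2641)
|BD| = 3.0421
circle(B,4.00) ∩ circle(D,6.00): a=-1.7661, h=3.5890
  candidates: C₊=(-1.8825,-1.1815) cross=10.918; C₋=(3.4597,-5.9756) cross=-10.918
  mode + wants cross > 0 → take C=(-1.8825,-1.1815) (cross=10.918)
ex = (C−B)/|BC| = (-0.9627,0.2707); ey = (-0.2707,-0.9627)
P = B + 1.88·ex + -1.14·ey = (0.4669,-0.6578)

0.47 -0.66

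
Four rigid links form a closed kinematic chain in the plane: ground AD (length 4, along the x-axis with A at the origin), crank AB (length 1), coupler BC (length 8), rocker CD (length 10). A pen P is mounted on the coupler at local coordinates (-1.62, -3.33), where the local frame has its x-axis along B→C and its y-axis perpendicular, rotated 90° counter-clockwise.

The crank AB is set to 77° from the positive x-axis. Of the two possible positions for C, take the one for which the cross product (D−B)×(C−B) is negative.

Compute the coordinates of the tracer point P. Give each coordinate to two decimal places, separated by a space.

-1.63 4.18

A=(0,0), D=(4.00,0)
B = A + 1.00·(cos77°, sin77°) = (0.2250, 0.9744)
|BD| = 3.8988
circle(B,8.00) ∩ circle(D,10.00): a=-2.6675, h=7.5422
  candidates: C₊=(-0.4729,8.9439) cross=29.405; C₋=(-4.2428,-5.6618) cross=-29.405
  mode - wants cross < 0 → take C=(-4.2428,-5.6618) (cross=-29.405)
ex = (C−B)/|BC| = (-0.5585,-0.8295); ey = (0.8295,-0.5585)
P = B + -1.62·ex + -3.33·ey = (-1.6327,4.1779)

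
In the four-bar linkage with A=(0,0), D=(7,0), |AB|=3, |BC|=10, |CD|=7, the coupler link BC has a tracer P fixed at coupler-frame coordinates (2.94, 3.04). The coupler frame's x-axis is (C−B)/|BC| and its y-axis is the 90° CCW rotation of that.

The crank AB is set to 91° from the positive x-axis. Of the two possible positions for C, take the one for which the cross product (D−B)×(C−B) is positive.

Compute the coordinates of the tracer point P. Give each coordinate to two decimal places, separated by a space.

1.59 6.90

A=(0,0), D=(7.00,0)
B = A + 3.00·(cos91°, sin91°) = (-0.0524, 2.9995)
|BD| = 7.6637
circle(B,10.00) ∩ circle(D,7.00): a=7.1592, h=6.9818
  candidates: C₊=(9.2684,6.6223) cross=53.507; C₋=(3.8031,-6.2273) cross=-53.507
  mode + wants cross > 0 → take C=(9.2684,6.6223) (cross=53.507)
ex = (C−B)/|BC| = (0.9321,0.3623); ey = (-0.3623,0.9321)
P = B + 2.94·ex + 3.04·ey = (1.5866,6.8981)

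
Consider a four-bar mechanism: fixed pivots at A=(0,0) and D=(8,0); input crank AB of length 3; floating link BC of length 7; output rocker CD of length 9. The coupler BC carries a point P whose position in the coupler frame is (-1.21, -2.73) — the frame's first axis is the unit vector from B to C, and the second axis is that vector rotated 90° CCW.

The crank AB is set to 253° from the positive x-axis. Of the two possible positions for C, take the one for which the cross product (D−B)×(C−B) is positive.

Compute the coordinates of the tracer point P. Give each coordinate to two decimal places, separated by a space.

A=(0,0), D=(8.00,0)
B = A + 3.00·(cos253°, sin253°) = (-0.8771, -2.8689)
|BD| = 9.3292
circle(B,7.00) ∩ circle(D,9.00): a=2.9495, h=6.3482
  candidates: C₊=(-0.0227,4.0787) cross=59.224; C₋=(3.8817,-8.0025) cross=-59.224
  mode + wants cross > 0 → take C=(-0.0227,4.0787) (cross=59.224)
ex = (C−B)/|BC| = (0.1221,0.9925); ey = (-0.9925,0.1221)
P = B + -1.21·ex + -2.73·ey = (1.6848,-4.4031)

1.68 -4.40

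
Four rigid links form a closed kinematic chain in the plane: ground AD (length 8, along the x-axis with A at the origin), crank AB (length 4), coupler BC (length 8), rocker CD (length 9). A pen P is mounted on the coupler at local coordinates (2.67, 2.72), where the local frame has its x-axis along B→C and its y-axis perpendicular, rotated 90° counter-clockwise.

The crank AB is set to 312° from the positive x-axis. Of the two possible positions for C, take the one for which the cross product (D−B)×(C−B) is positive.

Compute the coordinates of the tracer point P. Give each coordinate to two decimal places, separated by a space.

-0.71 -1.23

A=(0,0), D=(8.00,0)
B = A + 4.00·(cos312°, sin312°) = (2.6765, -2.9726)
|BD| = 6.0972
circle(B,8.00) ∩ circle(D,9.00): a=1.6545, h=7.8270
  candidates: C₊=(0.3051,4.6679) cross=47.723; C₋=(7.9370,-8.9998) cross=-47.723
  mode + wants cross > 0 → take C=(0.3051,4.6679) (cross=47.723)
ex = (C−B)/|BC| = (-0.2964,0.9551); ey = (-0.9551,-0.2964)
P = B + 2.67·ex + 2.72·ey = (-0.7127,-1.2289)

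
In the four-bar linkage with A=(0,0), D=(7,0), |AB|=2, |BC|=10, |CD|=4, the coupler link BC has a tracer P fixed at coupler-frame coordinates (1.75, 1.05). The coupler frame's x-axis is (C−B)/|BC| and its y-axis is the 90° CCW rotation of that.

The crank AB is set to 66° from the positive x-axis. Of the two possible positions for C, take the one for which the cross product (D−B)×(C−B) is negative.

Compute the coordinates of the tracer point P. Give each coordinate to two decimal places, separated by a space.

A=(0,0), D=(7.00,0)
B = A + 2.00·(cos66°, sin66°) = (0.8135, 1.8271)
|BD| = 6.4507
circle(B,10.00) ∩ circle(D,4.00): a=9.7363, h=2.2814
  candidates: C₊=(10.7972,1.2574) cross=14.717; C₋=(9.5049,-3.1186) cross=-14.717
  mode - wants cross < 0 → take C=(9.5049,-3.1186) (cross=-14.717)
ex = (C−B)/|BC| = (0.8691,-0.4946); ey = (0.4946,0.8691)
P = B + 1.75·ex + 1.05·ey = (2.8538,1.8742)

2.85 1.87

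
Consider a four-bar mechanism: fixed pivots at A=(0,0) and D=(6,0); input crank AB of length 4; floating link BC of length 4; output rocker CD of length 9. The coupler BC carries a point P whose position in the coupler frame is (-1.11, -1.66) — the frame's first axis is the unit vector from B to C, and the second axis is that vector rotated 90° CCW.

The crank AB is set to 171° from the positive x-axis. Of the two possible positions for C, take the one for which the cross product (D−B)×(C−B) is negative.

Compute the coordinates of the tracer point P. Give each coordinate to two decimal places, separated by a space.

A=(0,0), D=(6.00,0)
B = A + 4.00·(cos171°, sin171°) = (-3.9508, 0.6257)
|BD| = 9.9704
circle(B,4.00) ∩ circle(D,9.00): a=1.7256, h=3.6087
  candidates: C₊=(-2.0021,4.1190) cross=35.980; C₋=(-2.4551,-3.0841) cross=-35.980
  mode - wants cross < 0 → take C=(-2.4551,-3.0841) (cross=-35.980)
ex = (C−B)/|BC| = (0.3739,-0.9275); ey = (0.9275,0.3739)
P = B + -1.11·ex + -1.66·ey = (-5.9054,1.0345)

-5.91 1.03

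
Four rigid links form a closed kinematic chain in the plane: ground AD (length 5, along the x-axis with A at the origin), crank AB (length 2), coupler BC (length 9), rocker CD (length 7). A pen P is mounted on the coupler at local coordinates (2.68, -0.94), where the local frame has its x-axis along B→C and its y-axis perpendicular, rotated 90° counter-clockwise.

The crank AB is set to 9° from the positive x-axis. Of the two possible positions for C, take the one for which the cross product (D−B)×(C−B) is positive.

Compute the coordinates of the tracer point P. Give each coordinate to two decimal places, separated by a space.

A=(0,0), D=(5.00,0)
B = A + 2.00·(cos9°, sin9°) = (1.9754, 0.3129)
|BD| = 3.0408
circle(B,9.00) ∩ circle(D,7.00): a=6.7822, h=5.9162
  candidates: C₊=(9.3303,5.4998) cross=17.990; C₋=(8.1129,-6.2698) cross=-17.990
  mode + wants cross > 0 → take C=(9.3303,5.4998) (cross=17.990)
ex = (C−B)/|BC| = (0.8172,0.5763); ey = (-0.5763,0.8172)
P = B + 2.68·ex + -0.94·ey = (4.7073,1.0893)

4.71 1.09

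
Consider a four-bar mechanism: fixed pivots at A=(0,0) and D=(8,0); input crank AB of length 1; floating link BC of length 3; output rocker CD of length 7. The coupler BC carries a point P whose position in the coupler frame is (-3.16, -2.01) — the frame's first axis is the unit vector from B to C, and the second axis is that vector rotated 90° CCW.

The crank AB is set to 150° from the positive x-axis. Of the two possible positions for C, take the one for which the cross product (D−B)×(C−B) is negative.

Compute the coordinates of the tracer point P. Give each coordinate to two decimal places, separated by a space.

-4.50 1.40

A=(0,0), D=(8.00,0)
B = A + 1.00·(cos150°, sin150°) = (-0.8660, 0.5000)
|BD| = 8.8801
circle(B,3.00) ∩ circle(D,7.00): a=2.1878, h=2.0527
  candidates: C₊=(1.4339,2.4262) cross=18.228; C₋=(1.2028,-1.6726) cross=-18.228
  mode - wants cross < 0 → take C=(1.2028,-1.6726) (cross=-18.228)
ex = (C−B)/|BC| = (0.6896,-0.7242); ey = (0.7242,0.6896)
P = B + -3.16·ex + -2.01·ey = (-4.5008,1.4024)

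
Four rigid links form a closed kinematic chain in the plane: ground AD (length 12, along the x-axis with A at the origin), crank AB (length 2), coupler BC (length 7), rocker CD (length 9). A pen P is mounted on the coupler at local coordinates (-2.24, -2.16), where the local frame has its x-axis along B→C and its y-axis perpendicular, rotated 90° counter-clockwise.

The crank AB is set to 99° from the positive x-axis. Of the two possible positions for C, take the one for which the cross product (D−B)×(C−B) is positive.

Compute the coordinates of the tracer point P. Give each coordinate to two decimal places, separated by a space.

A=(0,0), D=(12.00,0)
B = A + 2.00·(cos99°, sin99°) = (-0.3129, 1.9754)
|BD| = 12.4703
circle(B,7.00) ∩ circle(D,9.00): a=4.9521, h=4.9474
  candidates: C₊=(5.3604,6.0758) cross=61.695; C₋=(3.7930,-3.6940) cross=-61.695
  mode + wants cross > 0 → take C=(5.3604,6.0758) (cross=61.695)
ex = (C−B)/|BC| = (0.8105,0.5858); ey = (-0.5858,0.8105)
P = B + -2.24·ex + -2.16·ey = (-0.8630,-1.0874)

-0.86 -1.09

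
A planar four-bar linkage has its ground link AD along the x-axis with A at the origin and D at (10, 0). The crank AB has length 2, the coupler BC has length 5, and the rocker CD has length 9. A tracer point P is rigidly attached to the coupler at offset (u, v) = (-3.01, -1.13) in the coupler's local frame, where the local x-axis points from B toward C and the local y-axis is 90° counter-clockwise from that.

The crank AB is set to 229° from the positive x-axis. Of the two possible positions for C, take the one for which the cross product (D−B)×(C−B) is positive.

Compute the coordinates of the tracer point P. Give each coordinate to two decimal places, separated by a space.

A=(0,0), D=(10.00,0)
B = A + 2.00·(cos229°, sin229°) = (-1.3121, -1.5094)
|BD| = 11.4124
circle(B,5.00) ∩ circle(D,9.00): a=3.2527, h=3.7973
  candidates: C₊=(1.4098,2.6848) cross=43.337; C₋=(2.4143,-4.8432) cross=-43.337
  mode + wants cross > 0 → take C=(1.4098,2.6848) (cross=43.337)
ex = (C−B)/|BC| = (0.5444,0.8388); ey = (-0.8388,0.5444)
P = B + -3.01·ex + -1.13·ey = (-2.0028,-4.6495)

-2.00 -4.65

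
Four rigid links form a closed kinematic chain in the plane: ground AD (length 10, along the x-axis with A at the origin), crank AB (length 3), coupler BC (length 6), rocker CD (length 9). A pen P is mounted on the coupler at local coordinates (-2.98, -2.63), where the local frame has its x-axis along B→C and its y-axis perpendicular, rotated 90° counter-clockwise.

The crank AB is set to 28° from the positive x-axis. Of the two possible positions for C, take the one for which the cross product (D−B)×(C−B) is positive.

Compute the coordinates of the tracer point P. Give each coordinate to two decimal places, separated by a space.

A=(0,0), D=(10.00,0)
B = A + 3.00·(cos28°, sin28°) = (2.6488, 1.4084)
|BD| = 7.4849
circle(B,6.00) ∩ circle(D,9.00): a=0.7364, h=5.9546
  candidates: C₊=(4.4925,7.1181) cross=44.570; C₋=(2.2516,-4.5784) cross=-44.570
  mode + wants cross > 0 → take C=(4.4925,7.1181) (cross=44.570)
ex = (C−B)/|BC| = (0.3073,0.9516); ey = (-0.9516,0.3073)
P = B + -2.98·ex + -2.63·ey = (4.2359,-2.2356)

4.24 -2.24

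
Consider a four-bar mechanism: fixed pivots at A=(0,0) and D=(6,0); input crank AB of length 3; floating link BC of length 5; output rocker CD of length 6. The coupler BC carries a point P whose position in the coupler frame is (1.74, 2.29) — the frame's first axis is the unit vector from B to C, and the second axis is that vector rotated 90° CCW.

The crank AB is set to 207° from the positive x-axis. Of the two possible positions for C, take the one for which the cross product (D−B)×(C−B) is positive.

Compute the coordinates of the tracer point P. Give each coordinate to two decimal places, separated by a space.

A=(0,0), D=(6.00,0)
B = A + 3.00·(cos207°, sin207°) = (-2.6730, -1.3620)
|BD| = 8.7793
circle(B,5.00) ∩ circle(D,6.00): a=3.7632, h=3.2922
  candidates: C₊=(0.5339,2.4742) cross=28.903; C₋=(1.5553,-4.0305) cross=-28.903
  mode + wants cross > 0 → take C=(0.5339,2.4742) (cross=28.903)
ex = (C−B)/|BC| = (0.6414,0.7672); ey = (-0.7672,0.6414)
P = B + 1.74·ex + 2.29·ey = (-3.3140,1.4418)

-3.31 1.44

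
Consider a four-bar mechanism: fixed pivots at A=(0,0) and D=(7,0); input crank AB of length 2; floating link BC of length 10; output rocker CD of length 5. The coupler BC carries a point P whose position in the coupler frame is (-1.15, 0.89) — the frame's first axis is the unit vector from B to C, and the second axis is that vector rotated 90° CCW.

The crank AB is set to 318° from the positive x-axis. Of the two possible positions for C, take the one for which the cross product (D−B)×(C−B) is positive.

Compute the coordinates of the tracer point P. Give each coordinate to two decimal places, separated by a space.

0.04 -1.21

A=(0,0), D=(7.00,0)
B = A + 2.00·(cos318°, sin318°) = (1.4863, -1.3383)
|BD| = 5.6738
circle(B,10.00) ∩ circle(D,5.00): a=9.4462, h=3.2816
  candidates: C₊=(9.8920,4.0788) cross=18.619; C₋=(11.4400,-2.2992) cross=-18.619
  mode + wants cross > 0 → take C=(9.8920,4.0788) (cross=18.619)
ex = (C−B)/|BC| = (0.8406,0.5417); ey = (-0.5417,0.8406)
P = B + -1.15·ex + 0.89·ey = (0.0375,-1.2131)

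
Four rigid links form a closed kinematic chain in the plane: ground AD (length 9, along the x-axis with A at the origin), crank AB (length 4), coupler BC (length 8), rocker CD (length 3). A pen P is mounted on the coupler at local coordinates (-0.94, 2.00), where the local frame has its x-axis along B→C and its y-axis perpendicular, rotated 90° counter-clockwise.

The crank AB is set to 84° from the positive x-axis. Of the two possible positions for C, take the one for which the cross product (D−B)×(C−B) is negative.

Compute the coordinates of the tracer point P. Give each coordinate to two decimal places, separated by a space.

A=(0,0), D=(9.00,0)
B = A + 4.00·(cos84°, sin84°) = (0.4181, 3.9781)
|BD| = 9.4591
circle(B,8.00) ∩ circle(D,3.00): a=7.6368, h=2.3831
  candidates: C₊=(8.3490,2.9285) cross=22.542; C₋=(6.3445,-1.3958) cross=-22.542
  mode - wants cross < 0 → take C=(6.3445,-1.3958) (cross=-22.542)
ex = (C−B)/|BC| = (0.7408,-0.6717); ey = (0.6717,0.7408)
P = B + -0.94·ex + 2.00·ey = (1.0652,6.0911)

1.07 6.09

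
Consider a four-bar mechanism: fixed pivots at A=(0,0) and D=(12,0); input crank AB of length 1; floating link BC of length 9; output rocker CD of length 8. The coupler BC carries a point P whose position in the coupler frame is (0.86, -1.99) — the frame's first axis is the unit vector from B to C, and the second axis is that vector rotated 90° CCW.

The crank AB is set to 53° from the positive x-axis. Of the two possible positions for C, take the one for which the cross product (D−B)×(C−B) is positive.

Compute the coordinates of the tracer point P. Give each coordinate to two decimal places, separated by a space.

A=(0,0), D=(12.00,0)
B = A + 1.00·(cos53°, sin53°) = (0.6018, 0.7986)
|BD| = 11.4261
circle(B,9.00) ∩ circle(D,8.00): a=6.4570, h=6.2696
  candidates: C₊=(7.4812,6.6016) cross=71.637; C₋=(6.6048,-5.9069) cross=-71.637
  mode + wants cross > 0 → take C=(7.4812,6.6016) (cross=71.637)
ex = (C−B)/|BC| = (0.7644,0.6448); ey = (-0.6448,0.7644)
P = B + 0.86·ex + -1.99·ey = (2.5423,-0.1680)

2.54 -0.17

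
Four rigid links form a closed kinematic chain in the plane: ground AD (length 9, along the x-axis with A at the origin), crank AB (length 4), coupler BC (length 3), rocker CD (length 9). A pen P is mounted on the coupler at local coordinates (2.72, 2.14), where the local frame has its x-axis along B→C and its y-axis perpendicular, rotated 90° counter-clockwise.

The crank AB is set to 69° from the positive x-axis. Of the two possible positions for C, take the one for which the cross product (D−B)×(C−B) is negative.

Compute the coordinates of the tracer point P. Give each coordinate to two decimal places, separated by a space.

2.09 0.34

A=(0,0), D=(9.00,0)
B = A + 4.00·(cos69°, sin69°) = (1.4335, 3.7343)
|BD| = 8.4379
circle(B,3.00) ∩ circle(D,9.00): a=-0.0476, h=2.9996
  candidates: C₊=(2.7184,6.4452) cross=25.310; C₋=(0.0633,1.0655) cross=-25.310
  mode - wants cross < 0 → take C=(0.0633,1.0655) (cross=-25.310)
ex = (C−B)/|BC| = (-0.4567,-0.8896); ey = (0.8896,-0.4567)
P = B + 2.72·ex + 2.14·ey = (2.0949,0.3372)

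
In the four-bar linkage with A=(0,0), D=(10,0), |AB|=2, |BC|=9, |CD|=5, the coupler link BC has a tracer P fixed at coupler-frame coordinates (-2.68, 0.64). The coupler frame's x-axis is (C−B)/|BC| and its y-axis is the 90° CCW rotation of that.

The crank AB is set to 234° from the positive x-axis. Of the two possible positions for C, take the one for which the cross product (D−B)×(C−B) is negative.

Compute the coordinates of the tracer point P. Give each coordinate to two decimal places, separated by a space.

A=(0,0), D=(10.00,0)
B = A + 2.00·(cos234°, sin234°) = (-1.1756, -1.6180)
|BD| = 11.2921
circle(B,9.00) ∩ circle(D,5.00): a=8.1257, h=3.8696
  candidates: C₊=(6.3118,3.3759) cross=43.696; C₋=(7.4207,-4.2834) cross=-43.696
  mode - wants cross < 0 → take C=(7.4207,-4.2834) (cross=-43.696)
ex = (C−B)/|BC| = (0.9551,-0.2961); ey = (0.2961,0.9551)
P = B + -2.68·ex + 0.64·ey = (-3.5458,-0.2131)

-3.55 -0.21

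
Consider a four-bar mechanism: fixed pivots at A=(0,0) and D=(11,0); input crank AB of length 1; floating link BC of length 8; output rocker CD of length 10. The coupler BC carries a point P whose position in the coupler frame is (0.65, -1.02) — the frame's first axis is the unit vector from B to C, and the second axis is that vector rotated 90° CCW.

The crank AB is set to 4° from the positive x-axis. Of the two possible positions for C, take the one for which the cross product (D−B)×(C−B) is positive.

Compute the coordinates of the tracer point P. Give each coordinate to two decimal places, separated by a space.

2.19 0.25

A=(0,0), D=(11.00,0)
B = A + 1.00·(cos4°, sin4°) = (0.9976, 0.0698)
|BD| = 10.0027
circle(B,8.00) ∩ circle(D,10.00): a=3.2018, h=7.3313
  candidates: C₊=(4.2504,7.3786) cross=73.333; C₋=(4.1482,-7.2837) cross=-73.333
  mode + wants cross > 0 → take C=(4.2504,7.3786) (cross=73.333)
ex = (C−B)/|BC| = (0.4066,0.9136); ey = (-0.9136,0.4066)
P = B + 0.65·ex + -1.02·ey = (2.1937,0.2489)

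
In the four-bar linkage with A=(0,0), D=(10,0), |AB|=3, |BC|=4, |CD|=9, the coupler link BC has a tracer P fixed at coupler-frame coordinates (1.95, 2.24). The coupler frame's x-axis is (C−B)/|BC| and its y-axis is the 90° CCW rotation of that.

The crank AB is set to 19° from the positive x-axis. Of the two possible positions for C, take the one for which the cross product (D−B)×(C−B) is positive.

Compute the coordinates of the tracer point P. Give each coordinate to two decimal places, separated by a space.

0.44 2.73

A=(0,0), D=(10.00,0)
B = A + 3.00·(cos19°, sin19°) = (2.8366, 0.9767)
|BD| = 7.2297
circle(B,4.00) ∩ circle(D,9.00): a=-0.8805, h=3.9019
  candidates: C₊=(2.4913,4.9618) cross=28.210; C₋=(1.4370,-2.7705) cross=-28.210
  mode + wants cross > 0 → take C=(2.4913,4.9618) (cross=28.210)
ex = (C−B)/|BC| = (-0.0863,0.9963); ey = (-0.9963,-0.0863)
P = B + 1.95·ex + 2.24·ey = (0.4366,2.7261)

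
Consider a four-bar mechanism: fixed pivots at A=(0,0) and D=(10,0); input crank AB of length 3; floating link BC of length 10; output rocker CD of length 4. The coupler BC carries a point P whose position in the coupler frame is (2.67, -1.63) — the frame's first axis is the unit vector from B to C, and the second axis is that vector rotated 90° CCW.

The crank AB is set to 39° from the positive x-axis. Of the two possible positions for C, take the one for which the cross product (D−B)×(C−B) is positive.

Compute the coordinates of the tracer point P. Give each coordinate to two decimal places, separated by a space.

5.21 0.66

A=(0,0), D=(10.00,0)
B = A + 3.00·(cos39°, sin39°) = (2.3314, 1.8880)
|BD| = 7.8975
circle(B,10.00) ∩ circle(D,4.00): a=9.2669, h=3.7583
  candidates: C₊=(12.2281,3.3220) cross=29.681; C₋=(10.4312,-3.9767) cross=-29.681
  mode + wants cross > 0 → take C=(12.2281,3.3220) (cross=29.681)
ex = (C−B)/|BC| = (0.9897,0.1434); ey = (-0.1434,0.9897)
P = B + 2.67·ex + -1.63·ey = (5.2076,0.6577)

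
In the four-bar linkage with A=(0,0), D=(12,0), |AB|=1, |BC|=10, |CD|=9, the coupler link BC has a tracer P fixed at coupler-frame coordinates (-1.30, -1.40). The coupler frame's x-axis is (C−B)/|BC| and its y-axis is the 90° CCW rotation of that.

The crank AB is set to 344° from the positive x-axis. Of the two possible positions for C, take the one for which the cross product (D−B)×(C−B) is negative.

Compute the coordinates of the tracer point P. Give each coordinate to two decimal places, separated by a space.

A=(0,0), D=(12.00,0)
B = A + 1.00·(cos344°, sin344°) = (0.9613, -0.2756)
|BD| = 11.0422
circle(B,10.00) ∩ circle(D,9.00): a=6.3814, h=7.6992
  candidates: C₊=(7.1485,7.5804) cross=85.016; C₋=(7.5329,-7.8131) cross=-85.016
  mode - wants cross < 0 → take C=(7.5329,-7.8131) (cross=-85.016)
ex = (C−B)/|BC| = (0.6572,-0.7537); ey = (0.7537,0.6572)
P = B + -1.30·ex + -1.40·ey = (-0.9483,-0.2158)

-0.95 -0.22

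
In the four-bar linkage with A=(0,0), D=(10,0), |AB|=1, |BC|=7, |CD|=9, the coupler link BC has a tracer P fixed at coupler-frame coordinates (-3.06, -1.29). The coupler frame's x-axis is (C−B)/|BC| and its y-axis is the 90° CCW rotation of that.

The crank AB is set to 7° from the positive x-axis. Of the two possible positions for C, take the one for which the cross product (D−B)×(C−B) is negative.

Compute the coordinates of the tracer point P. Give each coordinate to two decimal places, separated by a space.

A=(0,0), D=(10.00,0)
B = A + 1.00·(cos7°, sin7°) = (0.9925, 0.1219)
|BD| = 9.0083
circle(B,7.00) ∩ circle(D,9.00): a=2.7280, h=6.4466
  candidates: C₊=(3.8075,6.5309) cross=58.072; C₋=(3.6331,-6.3610) cross=-58.072
  mode - wants cross < 0 → take C=(3.6331,-6.3610) (cross=-58.072)
ex = (C−B)/|BC| = (0.3772,-0.9261); ey = (0.9261,0.3772)
P = B + -3.06·ex + -1.29·ey = (-1.3564,2.4692)

-1.36 2.47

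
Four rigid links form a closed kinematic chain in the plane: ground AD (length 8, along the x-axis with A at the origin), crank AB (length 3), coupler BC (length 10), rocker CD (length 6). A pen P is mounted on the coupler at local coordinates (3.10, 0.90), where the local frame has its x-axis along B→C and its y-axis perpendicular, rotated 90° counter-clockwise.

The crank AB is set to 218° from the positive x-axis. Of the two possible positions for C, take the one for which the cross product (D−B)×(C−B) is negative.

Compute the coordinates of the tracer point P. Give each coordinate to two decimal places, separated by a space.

0.84 -2.27

A=(0,0), D=(8.00,0)
B = A + 3.00·(cos218°, sin218°) = (-2.3640, -1.8470)
|BD| = 10.5273
circle(B,10.00) ∩ circle(D,6.00): a=8.3034, h=5.5726
  candidates: C₊=(4.8328,5.0960) cross=58.665; C₋=(6.7882,-5.8764) cross=-58.665
  mode - wants cross < 0 → take C=(6.7882,-5.8764) (cross=-58.665)
ex = (C−B)/|BC| = (0.9152,-0.4029); ey = (0.4029,0.9152)
P = B + 3.10·ex + 0.90·ey = (0.8358,-2.2724)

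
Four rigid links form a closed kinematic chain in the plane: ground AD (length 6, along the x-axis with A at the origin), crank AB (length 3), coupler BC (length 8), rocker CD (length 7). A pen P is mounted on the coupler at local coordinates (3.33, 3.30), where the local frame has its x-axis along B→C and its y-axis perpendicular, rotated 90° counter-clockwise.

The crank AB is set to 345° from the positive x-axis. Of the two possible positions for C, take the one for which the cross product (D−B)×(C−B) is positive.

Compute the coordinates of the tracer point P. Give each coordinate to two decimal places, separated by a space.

0.61 3.31

A=(0,0), D=(6.00,0)
B = A + 3.00·(cos345°, sin345°) = (2.8978, -0.7765)
|BD| = 3.1979
circle(B,8.00) ∩ circle(D,7.00): a=3.9442, h=6.9601
  candidates: C₊=(5.0341,6.9330) cross=22.258; C₋=(8.4139,-6.5706) cross=-22.258
  mode + wants cross > 0 → take C=(5.0341,6.9330) (cross=22.258)
ex = (C−B)/|BC| = (0.2670,0.9637); ey = (-0.9637,0.2670)
P = B + 3.33·ex + 3.30·ey = (0.6068,3.3138)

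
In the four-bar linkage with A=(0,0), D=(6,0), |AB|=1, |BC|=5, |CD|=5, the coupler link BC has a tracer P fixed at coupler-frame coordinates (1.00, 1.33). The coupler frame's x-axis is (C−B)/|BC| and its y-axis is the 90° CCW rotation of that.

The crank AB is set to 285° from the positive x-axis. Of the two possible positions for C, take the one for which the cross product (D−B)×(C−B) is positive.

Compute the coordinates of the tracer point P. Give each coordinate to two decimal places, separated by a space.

A=(0,0), D=(6.00,0)
B = A + 1.00·(cos285°, sin285°) = (0.2588, -0.9659)
|BD| = 5.8219
circle(B,5.00) ∩ circle(D,5.00): a=2.9109, h=4.0653
  candidates: C₊=(2.4549,3.5260) cross=23.668; C₋=(3.8039,-4.4919) cross=-23.668
  mode + wants cross > 0 → take C=(2.4549,3.5260) (cross=23.668)
ex = (C−B)/|BC| = (0.4392,0.8984); ey = (-0.8984,0.4392)
P = B + 1.00·ex + 1.33·ey = (-0.4968,0.5166)

-0.50 0.52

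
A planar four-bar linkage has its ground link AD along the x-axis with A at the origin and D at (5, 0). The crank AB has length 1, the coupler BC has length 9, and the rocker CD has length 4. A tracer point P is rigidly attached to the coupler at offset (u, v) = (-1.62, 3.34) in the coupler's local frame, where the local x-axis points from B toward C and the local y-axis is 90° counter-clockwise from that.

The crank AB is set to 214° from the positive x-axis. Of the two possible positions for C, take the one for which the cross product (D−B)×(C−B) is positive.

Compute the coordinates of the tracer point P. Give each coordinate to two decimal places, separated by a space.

A=(0,0), D=(5.00,0)
B = A + 1.00·(cos214°, sin214°) = (-0.8290, -0.5592)
|BD| = 5.8558
circle(B,9.00) ∩ circle(D,4.00): a=8.4780, h=3.0206
  candidates: C₊=(7.3217,3.2572) cross=17.688; C₋=(7.8986,-2.7564) cross=-17.688
  mode + wants cross > 0 → take C=(7.3217,3.2572) (cross=17.688)
ex = (C−B)/|BC| = (0.9056,0.4240); ey = (-0.4240,0.9056)
P = B + -1.62·ex + 3.34·ey = (-3.7125,1.7787)

-3.71 1.78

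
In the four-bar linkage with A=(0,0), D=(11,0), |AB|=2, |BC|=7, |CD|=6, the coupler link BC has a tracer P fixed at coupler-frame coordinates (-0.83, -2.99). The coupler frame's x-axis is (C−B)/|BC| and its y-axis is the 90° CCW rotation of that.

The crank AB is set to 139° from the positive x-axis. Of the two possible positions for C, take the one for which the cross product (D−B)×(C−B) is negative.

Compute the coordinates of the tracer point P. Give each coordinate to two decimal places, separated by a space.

A=(0,0), D=(11.00,0)
B = A + 2.00·(cos139°, sin139°) = (-1.5094, 1.3121)
|BD| = 12.5780
circle(B,7.00) ∩ circle(D,6.00): a=6.8058, h=1.6374
  candidates: C₊=(5.4301,2.2306) cross=20.596; C₋=(5.0884,-1.0263) cross=-20.596
  mode - wants cross < 0 → take C=(5.0884,-1.0263) (cross=-20.596)
ex = (C−B)/|BC| = (0.9426,-0.3341); ey = (0.3341,0.9426)
P = B + -0.83·ex + -2.99·ey = (-3.2906,-1.2288)

-3.29 -1.23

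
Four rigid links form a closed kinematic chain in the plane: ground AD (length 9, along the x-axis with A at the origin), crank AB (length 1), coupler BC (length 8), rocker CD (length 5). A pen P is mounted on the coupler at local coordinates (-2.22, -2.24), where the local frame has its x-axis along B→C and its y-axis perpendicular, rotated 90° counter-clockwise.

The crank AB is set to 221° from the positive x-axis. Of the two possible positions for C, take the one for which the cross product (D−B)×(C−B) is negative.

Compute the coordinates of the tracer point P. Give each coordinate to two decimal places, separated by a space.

-3.75 -1.65

A=(0,0), D=(9.00,0)
B = A + 1.00·(cos221°, sin221°) = (-0.7547, -0.6561)
|BD| = 9.7767
circle(B,8.00) ∩ circle(D,5.00): a=6.8829, h=4.0775
  candidates: C₊=(5.8391,3.8741) cross=39.864; C₋=(6.3863,-4.2625) cross=-39.864
  mode - wants cross < 0 → take C=(6.3863,-4.2625) (cross=-39.864)
ex = (C−B)/|BC| = (0.8926,-0.4508); ey = (0.4508,0.8926)
P = B + -2.22·ex + -2.24·ey = (-3.7461,-1.6548)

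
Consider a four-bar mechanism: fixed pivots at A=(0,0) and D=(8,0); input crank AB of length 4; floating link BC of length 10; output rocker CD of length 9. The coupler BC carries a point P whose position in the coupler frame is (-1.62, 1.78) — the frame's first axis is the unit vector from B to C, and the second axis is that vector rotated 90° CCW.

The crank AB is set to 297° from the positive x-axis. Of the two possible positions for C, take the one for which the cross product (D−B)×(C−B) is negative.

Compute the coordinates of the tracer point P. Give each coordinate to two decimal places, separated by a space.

1.33 -1.21

A=(0,0), D=(8.00,0)
B = A + 4.00·(cos297°, sin297°) = (1.8160, -3.5640)
|BD| = 7.1375
circle(B,10.00) ∩ circle(D,9.00): a=4.8998, h=8.7174
  candidates: C₊=(1.7083,6.4354) cross=62.221; C₋=(10.4140,-8.6702) cross=-62.221
  mode - wants cross < 0 → take C=(10.4140,-8.6702) (cross=-62.221)
ex = (C−B)/|BC| = (0.8598,-0.5106); ey = (0.5106,0.8598)
P = B + -1.62·ex + 1.78·ey = (1.3320,-1.2064)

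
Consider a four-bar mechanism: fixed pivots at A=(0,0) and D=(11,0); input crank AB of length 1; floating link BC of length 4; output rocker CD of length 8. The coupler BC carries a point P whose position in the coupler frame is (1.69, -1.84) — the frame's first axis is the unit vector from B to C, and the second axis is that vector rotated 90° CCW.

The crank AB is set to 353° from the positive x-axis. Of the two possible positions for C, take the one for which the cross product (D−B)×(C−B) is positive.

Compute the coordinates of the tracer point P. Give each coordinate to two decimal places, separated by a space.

3.49 -0.01

A=(0,0), D=(11.00,0)
B = A + 1.00·(cos353°, sin353°) = (0.9925, -0.1219)
|BD| = 10.0082
circle(B,4.00) ∩ circle(D,8.00): a=2.6061, h=3.0345
  candidates: C₊=(3.5615,2.9442) cross=30.370; C₋=(3.6354,-3.1245) cross=-30.370
  mode + wants cross > 0 → take C=(3.5615,2.9442) (cross=30.370)
ex = (C−B)/|BC| = (0.6422,0.7665); ey = (-0.7665,0.6422)
P = B + 1.69·ex + -1.84·ey = (3.4883,-0.0082)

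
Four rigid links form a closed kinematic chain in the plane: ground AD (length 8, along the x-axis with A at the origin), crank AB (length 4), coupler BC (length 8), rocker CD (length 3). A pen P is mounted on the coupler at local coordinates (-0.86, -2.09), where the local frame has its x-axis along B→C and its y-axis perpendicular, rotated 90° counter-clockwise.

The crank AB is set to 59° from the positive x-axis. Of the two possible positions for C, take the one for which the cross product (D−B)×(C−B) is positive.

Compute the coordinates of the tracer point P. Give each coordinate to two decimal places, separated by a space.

A=(0,0), D=(8.00,0)
B = A + 4.00·(cos59°, sin59°) = (2.0602, 3.4287)
|BD| = 6.8584
circle(B,8.00) ∩ circle(D,3.00): a=7.4389, h=2.9433
  candidates: C₊=(9.9742,2.2589) cross=20.186; C₋=(7.0313,-2.8393) cross=-20.186
  mode + wants cross > 0 → take C=(9.9742,2.2589) (cross=20.186)
ex = (C−B)/|BC| = (0.9893,-0.1462); ey = (0.1462,0.9893)
P = B + -0.86·ex + -2.09·ey = (0.9038,1.4869)

0.90 1.49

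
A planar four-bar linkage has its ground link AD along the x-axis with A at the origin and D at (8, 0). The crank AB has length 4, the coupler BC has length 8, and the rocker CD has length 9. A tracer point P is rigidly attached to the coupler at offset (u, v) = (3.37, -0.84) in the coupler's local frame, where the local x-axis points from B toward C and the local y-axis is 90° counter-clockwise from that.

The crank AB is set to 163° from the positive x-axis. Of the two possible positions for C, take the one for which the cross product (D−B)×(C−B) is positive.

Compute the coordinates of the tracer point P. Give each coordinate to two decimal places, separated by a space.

A=(0,0), D=(8.00,0)
B = A + 4.00·(cos163°, sin163°) = (-3.8252, 1.1695)
|BD| = 11.8829
circle(B,8.00) ∩ circle(D,9.00): a=5.2261, h=6.0570
  candidates: C₊=(1.9717,6.6828) cross=71.975; C₋=(0.7794,-5.3725) cross=-71.975
  mode + wants cross > 0 → take C=(1.9717,6.6828) (cross=71.975)
ex = (C−B)/|BC| = (0.7246,0.6892); ey = (-0.6892,0.7246)
P = B + 3.37·ex + -0.84·ey = (-0.8044,2.8833)

-0.80 2.88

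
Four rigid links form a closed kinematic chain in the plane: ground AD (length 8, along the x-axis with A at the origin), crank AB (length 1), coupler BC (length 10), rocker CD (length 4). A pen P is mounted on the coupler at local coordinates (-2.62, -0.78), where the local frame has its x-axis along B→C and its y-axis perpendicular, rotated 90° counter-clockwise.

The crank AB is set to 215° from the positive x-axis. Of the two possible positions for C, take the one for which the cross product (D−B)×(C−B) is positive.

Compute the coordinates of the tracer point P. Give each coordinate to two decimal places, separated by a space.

-2.79 -2.47

A=(0,0), D=(8.00,0)
B = A + 1.00·(cos215°, sin215°) = (-0.8192, -0.5736)
|BD| = 8.8378
circle(B,10.00) ∩ circle(D,4.00): a=9.1712, h=3.9861
  candidates: C₊=(8.0740,3.9993) cross=35.228; C₋=(8.5914,-3.9560) cross=-35.228
  mode + wants cross > 0 → take C=(8.0740,3.9993) (cross=35.228)
ex = (C−B)/|BC| = (0.8893,0.4573); ey = (-0.4573,0.8893)
P = B + -2.62·ex + -0.78·ey = (-2.7925,-2.4653)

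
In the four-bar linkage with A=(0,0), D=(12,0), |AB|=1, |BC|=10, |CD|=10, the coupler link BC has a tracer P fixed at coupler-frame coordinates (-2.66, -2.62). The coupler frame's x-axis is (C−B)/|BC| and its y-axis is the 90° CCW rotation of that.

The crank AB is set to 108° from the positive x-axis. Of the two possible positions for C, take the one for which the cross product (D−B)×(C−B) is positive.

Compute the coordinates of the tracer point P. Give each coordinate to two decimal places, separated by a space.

-0.18 -2.78

A=(0,0), D=(12.00,0)
B = A + 1.00·(cos108°, sin108°) = (-0.3090, 0.9511)
|BD| = 12.3457
circle(B,10.00) ∩ circle(D,10.00): a=6.1729, h=7.8674
  candidates: C₊=(6.4516,8.3195) cross=97.129; C₋=(5.2394,-7.3685) cross=-97.129
  mode + wants cross > 0 → take C=(6.4516,8.3195) (cross=97.129)
ex = (C−B)/|BC| = (0.6761,0.7368); ey = (-0.7368,0.6761)
P = B + -2.66·ex + -2.62·ey = (-0.1768,-2.7802)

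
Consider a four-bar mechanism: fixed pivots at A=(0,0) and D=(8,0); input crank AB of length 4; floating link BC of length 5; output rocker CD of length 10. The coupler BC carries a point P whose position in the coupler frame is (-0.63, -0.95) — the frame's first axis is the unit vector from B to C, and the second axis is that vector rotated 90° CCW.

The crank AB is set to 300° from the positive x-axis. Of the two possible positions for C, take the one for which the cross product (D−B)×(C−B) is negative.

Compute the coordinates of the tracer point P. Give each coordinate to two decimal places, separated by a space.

0.98 -2.96

A=(0,0), D=(8.00,0)
B = A + 4.00·(cos300°, sin300°) = (2.0000, -3.4641)
|BD| = 6.9282
circle(B,5.00) ∩ circle(D,10.00): a=-1.9486, h=4.6047
  candidates: C₊=(-1.9898,-0.4506) cross=31.902; C₋=(2.6148,-8.4262) cross=-31.902
  mode - wants cross < 0 → take C=(2.6148,-8.4262) (cross=-31.902)
ex = (C−B)/|BC| = (0.1230,-0.9924); ey = (0.9924,0.1230)
P = B + -0.63·ex + -0.95·ey = (0.9797,-2.9557)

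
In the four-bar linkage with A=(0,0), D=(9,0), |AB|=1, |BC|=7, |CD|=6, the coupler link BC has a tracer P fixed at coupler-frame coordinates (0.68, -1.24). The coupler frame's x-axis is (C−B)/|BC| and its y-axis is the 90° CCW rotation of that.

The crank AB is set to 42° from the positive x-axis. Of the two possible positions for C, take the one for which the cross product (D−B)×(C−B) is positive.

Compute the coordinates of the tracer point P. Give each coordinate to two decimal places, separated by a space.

A=(0,0), D=(9.00,0)
B = A + 1.00·(cos42°, sin42°) = (0.7431, 0.6691)
|BD| = 8.2839
circle(B,7.00) ∩ circle(D,6.00): a=4.9266, h=4.9728
  candidates: C₊=(6.0553,5.2277) cross=41.194; C₋=(5.2520,-4.6853) cross=-41.194
  mode + wants cross > 0 → take C=(6.0553,5.2277) (cross=41.194)
ex = (C−B)/|BC| = (0.7589,0.6512); ey = (-0.6512,0.7589)
P = B + 0.68·ex + -1.24·ey = (2.0667,0.1709)

2.07 0.17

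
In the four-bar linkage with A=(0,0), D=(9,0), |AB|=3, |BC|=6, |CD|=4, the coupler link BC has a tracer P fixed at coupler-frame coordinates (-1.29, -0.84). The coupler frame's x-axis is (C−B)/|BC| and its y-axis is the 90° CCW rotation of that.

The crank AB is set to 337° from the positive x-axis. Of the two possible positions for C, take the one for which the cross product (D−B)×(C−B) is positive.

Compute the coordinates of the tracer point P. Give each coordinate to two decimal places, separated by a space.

A=(0,0), D=(9.00,0)
B = A + 3.00·(cos337°, sin337°) = (2.7615, -1.1722)
|BD| = 6.3477
circle(B,6.00) ∩ circle(D,4.00): a=4.7492, h=3.6667
  candidates: C₊=(6.7519,3.3085) cross=23.275; C₋=(8.1062,-3.8989) cross=-23.275
  mode + wants cross > 0 → take C=(6.7519,3.3085) (cross=23.275)
ex = (C−B)/|BC| = (0.6651,0.7468); ey = (-0.7468,0.6651)
P = B + -1.29·ex + -0.84·ey = (2.5309,-2.6942)

2.53 -2.69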